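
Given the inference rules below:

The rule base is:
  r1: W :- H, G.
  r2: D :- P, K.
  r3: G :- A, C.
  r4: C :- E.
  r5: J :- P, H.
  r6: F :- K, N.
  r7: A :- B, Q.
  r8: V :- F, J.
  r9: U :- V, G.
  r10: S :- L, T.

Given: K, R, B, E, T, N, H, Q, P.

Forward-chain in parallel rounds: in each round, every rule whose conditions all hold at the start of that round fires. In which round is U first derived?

3

[1] r2 [D :- P, K.]; r4 [C :- E.]; r5 [J :- P, H.]; r6 [F :- K, N.]; r7 [A :- B, Q.]. ⇒ new: D, C, J, F, A.
[2] r3 [G :- A, C.]; r8 [V :- F, J.]. ⇒ new: G, V.
[3] r1 [W :- H, G.]; r9 [U :- V, G.]. ⇒ new: W, U.
U first appears in round 3.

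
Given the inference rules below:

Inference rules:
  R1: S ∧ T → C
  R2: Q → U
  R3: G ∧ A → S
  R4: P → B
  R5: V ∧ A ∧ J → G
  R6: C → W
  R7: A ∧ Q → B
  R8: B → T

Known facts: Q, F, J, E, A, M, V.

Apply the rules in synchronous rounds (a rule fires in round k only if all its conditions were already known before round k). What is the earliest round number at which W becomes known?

4

Round 1: R2 [Q → U]; R5 [V ∧ A ∧ J → G]; R7 [A ∧ Q → B]. Adds U, G, B.
Round 2: R3 [G ∧ A → S]; R8 [B → T]. Adds S, T.
Round 3: R1 [S ∧ T → C]. Adds C.
Round 4: R6 [C → W]. Adds W.
W first appears in round 4.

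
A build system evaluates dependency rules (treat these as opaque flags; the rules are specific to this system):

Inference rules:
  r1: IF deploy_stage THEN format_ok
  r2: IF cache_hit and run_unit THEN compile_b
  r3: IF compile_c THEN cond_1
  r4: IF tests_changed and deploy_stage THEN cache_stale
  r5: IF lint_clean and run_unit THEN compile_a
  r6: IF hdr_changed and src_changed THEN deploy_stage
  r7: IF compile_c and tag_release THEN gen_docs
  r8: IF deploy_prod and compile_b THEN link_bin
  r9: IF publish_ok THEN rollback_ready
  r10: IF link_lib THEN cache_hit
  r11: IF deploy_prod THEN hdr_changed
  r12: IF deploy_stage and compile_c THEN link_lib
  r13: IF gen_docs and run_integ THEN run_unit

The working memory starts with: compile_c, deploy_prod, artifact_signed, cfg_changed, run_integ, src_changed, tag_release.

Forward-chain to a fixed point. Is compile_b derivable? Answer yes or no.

Round 1: r3 [IF compile_c THEN cond_1]; r7 [IF compile_c and tag_release THEN gen_docs]; r11 [IF deploy_prod THEN hdr_changed]. New: cond_1, gen_docs, hdr_changed.
Round 2: r6 [IF hdr_changed and src_changed THEN deploy_stage]; r13 [IF gen_docs and run_integ THEN run_unit]. New: deploy_stage, run_unit.
Round 3: r1 [IF deploy_stage THEN format_ok]; r12 [IF deploy_stage and compile_c THEN link_lib]. New: format_ok, link_lib.
Round 4: r10 [IF link_lib THEN cache_hit]. New: cache_hit.
Round 5: r2 [IF cache_hit and run_unit THEN compile_b]. New: compile_b.
Round 6: r8 [IF deploy_prod and compile_b THEN link_bin]. New: link_bin.
compile_b appears in round 5, so it is derivable.

yes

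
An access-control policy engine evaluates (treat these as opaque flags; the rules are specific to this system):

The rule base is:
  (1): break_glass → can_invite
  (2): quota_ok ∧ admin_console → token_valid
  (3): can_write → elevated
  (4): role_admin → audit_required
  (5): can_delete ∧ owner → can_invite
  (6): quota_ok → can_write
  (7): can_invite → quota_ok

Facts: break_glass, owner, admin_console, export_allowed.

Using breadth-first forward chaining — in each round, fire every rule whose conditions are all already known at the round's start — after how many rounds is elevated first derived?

Round 1: (1) [break_glass → can_invite]. Adds can_invite.
Round 2: (7) [can_invite → quota_ok]. Adds quota_ok.
Round 3: (2) [quota_ok ∧ admin_console → token_valid]; (6) [quota_ok → can_write]. Adds token_valid, can_write.
Round 4: (3) [can_write → elevated]. Adds elevated.
elevated first appears in round 4.

4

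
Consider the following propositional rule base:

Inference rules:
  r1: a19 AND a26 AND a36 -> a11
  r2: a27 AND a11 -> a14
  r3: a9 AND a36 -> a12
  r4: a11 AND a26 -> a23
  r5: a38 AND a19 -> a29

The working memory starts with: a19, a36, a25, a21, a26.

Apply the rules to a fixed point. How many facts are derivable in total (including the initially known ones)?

Round 1 fires r1, giving a11.
Round 2 fires r4, giving a23.
Closure: {a11, a19, a21, a23, a25, a26, a36} — 7 facts.

7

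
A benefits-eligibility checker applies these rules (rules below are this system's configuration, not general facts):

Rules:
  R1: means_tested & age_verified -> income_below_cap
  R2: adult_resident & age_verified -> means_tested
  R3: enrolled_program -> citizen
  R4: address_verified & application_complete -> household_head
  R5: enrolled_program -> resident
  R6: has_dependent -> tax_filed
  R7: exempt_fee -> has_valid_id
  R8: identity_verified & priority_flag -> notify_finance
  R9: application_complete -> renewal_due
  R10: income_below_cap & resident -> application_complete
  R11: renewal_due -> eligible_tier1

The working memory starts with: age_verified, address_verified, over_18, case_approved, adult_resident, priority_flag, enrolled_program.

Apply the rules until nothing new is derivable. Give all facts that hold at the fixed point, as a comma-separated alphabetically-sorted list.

address_verified, adult_resident, age_verified, application_complete, case_approved, citizen, eligible_tier1, enrolled_program, household_head, income_below_cap, means_tested, over_18, priority_flag, renewal_due, resident

Round 1: R2 [adult_resident & age_verified -> means_tested]; R3 [enrolled_program -> citizen]; R5 [enrolled_program -> resident]. New: means_tested, citizen, resident.
Round 2: R1 [means_tested & age_verified -> income_below_cap]. New: income_below_cap.
Round 3: R10 [income_below_cap & resident -> application_complete]. New: application_complete.
Round 4: R4 [address_verified & application_complete -> household_head]; R9 [application_complete -> renewal_due]. New: household_head, renewal_due.
Round 5: R11 [renewal_due -> eligible_tier1]. New: eligible_tier1.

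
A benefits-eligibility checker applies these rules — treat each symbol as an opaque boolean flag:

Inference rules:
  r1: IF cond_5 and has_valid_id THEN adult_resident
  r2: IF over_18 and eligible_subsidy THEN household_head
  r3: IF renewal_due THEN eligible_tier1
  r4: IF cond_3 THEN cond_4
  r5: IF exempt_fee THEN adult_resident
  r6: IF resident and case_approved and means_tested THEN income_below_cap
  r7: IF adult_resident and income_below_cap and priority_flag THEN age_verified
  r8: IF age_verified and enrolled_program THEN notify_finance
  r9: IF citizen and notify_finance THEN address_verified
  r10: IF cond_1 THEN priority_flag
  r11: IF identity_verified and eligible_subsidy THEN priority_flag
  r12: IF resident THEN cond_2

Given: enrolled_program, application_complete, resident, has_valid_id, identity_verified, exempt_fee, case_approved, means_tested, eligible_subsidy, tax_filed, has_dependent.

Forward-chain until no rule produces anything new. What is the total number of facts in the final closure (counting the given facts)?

17

Round 1 — r5, r6, r11, r12, derive adult_resident, income_below_cap, priority_flag, cond_2.
Round 2 — r7, derive age_verified.
Round 3 — r8, derive notify_finance.
Closure: {adult_resident, age_verified, application_complete, case_approved, cond_2, eligible_subsidy, enrolled_program, exempt_fee, has_dependent, has_valid_id, identity_verified, income_below_cap, means_tested, notify_finance, priority_flag, resident, tax_filed} — 17 facts.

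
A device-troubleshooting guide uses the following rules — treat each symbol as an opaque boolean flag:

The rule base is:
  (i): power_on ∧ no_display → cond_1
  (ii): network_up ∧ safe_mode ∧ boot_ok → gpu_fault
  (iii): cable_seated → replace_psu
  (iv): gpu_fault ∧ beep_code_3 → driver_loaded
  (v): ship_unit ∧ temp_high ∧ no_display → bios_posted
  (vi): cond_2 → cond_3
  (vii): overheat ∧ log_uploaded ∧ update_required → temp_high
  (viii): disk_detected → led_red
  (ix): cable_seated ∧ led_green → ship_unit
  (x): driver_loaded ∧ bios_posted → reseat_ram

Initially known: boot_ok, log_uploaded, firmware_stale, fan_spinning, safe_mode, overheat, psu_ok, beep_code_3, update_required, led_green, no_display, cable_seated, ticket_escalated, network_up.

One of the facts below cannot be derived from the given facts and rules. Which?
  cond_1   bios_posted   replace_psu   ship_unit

Round 1 — (ii), (iii), (vii), (ix), derive gpu_fault, replace_psu, temp_high, ship_unit.
Round 2 — (iv), (v), derive driver_loaded, bios_posted.
Round 3 — (x), derive reseat_ram.
Derived: bios_posted (round 2), replace_psu (round 1), ship_unit (round 1). cond_1 never appears in any round.

cond_1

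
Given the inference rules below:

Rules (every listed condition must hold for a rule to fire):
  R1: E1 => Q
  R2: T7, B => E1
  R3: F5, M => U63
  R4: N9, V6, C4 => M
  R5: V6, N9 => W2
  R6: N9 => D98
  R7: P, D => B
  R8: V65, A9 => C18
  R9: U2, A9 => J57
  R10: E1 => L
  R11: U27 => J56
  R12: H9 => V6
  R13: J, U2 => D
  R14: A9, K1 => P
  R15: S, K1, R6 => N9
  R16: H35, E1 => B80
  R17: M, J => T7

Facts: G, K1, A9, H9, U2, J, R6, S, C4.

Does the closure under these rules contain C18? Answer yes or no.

no

Round 1: R9 [U2, A9 => J57]; R12 [H9 => V6]; R13 [J, U2 => D]; R14 [A9, K1 => P]; R15 [S, K1, R6 => N9]. Adds J57, V6, D, P, N9.
Round 2: R4 [N9, V6, C4 => M]; R5 [V6, N9 => W2]; R6 [N9 => D98]; R7 [P, D => B]. Adds M, W2, D98, B.
Round 3: R17 [M, J => T7]. Adds T7.
Round 4: R2 [T7, B => E1]. Adds E1.
Round 5: R1 [E1 => Q]; R10 [E1 => L]. Adds Q, L.
Fixed point reached. C18 is concluded only by R8; R8 needs V65 (never derived).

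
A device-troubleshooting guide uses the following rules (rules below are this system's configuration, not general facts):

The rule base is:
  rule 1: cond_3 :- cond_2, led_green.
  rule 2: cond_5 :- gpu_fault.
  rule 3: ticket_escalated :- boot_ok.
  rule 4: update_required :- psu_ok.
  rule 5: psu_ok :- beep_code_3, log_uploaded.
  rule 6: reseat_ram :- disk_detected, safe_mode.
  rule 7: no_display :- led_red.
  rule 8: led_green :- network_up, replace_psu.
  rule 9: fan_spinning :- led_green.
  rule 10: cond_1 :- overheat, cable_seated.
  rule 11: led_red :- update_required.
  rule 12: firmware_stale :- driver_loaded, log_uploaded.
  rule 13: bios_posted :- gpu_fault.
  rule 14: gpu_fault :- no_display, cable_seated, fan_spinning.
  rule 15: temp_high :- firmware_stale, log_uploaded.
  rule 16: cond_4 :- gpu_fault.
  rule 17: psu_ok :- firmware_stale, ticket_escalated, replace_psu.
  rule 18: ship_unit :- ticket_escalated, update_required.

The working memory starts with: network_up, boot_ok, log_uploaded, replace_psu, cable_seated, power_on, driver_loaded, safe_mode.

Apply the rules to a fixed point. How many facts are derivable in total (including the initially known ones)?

22

Round 1: rule 3 [ticket_escalated :- boot_ok.]; rule 8 [led_green :- network_up, replace_psu.]; rule 12 [firmware_stale :- driver_loaded, log_uploaded.]. Adds ticket_escalated, led_green, firmware_stale.
Round 2: rule 9 [fan_spinning :- led_green.]; rule 15 [temp_high :- firmware_stale, log_uploaded.]; rule 17 [psu_ok :- firmware_stale, ticket_escalated, replace_psu.]. Adds fan_spinning, temp_high, psu_ok.
Round 3: rule 4 [update_required :- psu_ok.]. Adds update_required.
Round 4: rule 11 [led_red :- update_required.]; rule 18 [ship_unit :- ticket_escalated, update_required.]. Adds led_red, ship_unit.
Round 5: rule 7 [no_display :- led_red.]. Adds no_display.
Round 6: rule 14 [gpu_fault :- no_display, cable_seated, fan_spinning.]. Adds gpu_fault.
Round 7: rule 2 [cond_5 :- gpu_fault.]; rule 13 [bios_posted :- gpu_fault.]; rule 16 [cond_4 :- gpu_fault.]. Adds cond_5, bios_posted, cond_4.
Closure: {bios_posted, boot_ok, cable_seated, cond_4, cond_5, driver_loaded, fan_spinning, firmware_stale, gpu_fault, led_green, led_red, log_uploaded, network_up, no_display, power_on, psu_ok, replace_psu, safe_mode, ship_unit, temp_high, ticket_escalated, update_required} — 22 facts.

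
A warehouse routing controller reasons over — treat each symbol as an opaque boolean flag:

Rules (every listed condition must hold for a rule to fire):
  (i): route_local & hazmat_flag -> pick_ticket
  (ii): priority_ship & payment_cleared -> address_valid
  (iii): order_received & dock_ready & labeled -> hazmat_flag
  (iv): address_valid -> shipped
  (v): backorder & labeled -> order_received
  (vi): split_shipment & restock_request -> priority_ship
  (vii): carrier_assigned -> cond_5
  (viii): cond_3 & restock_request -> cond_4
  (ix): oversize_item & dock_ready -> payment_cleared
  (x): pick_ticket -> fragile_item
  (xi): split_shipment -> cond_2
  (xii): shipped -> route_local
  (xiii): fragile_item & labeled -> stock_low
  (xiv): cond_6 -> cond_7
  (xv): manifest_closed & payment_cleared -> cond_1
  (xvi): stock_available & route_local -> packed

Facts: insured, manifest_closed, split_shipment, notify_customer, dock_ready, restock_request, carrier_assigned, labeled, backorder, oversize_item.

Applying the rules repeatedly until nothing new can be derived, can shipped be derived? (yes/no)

Round 1: (v) [backorder & labeled -> order_received]; (vi) [split_shipment & restock_request -> priority_ship]; (vii) [carrier_assigned -> cond_5]; (ix) [oversize_item & dock_ready -> payment_cleared]; (xi) [split_shipment -> cond_2]. New: order_received, priority_ship, cond_5, payment_cleared, cond_2.
Round 2: (ii) [priority_ship & payment_cleared -> address_valid]; (iii) [order_received & dock_ready & labeled -> hazmat_flag]; (xv) [manifest_closed & payment_cleared -> cond_1]. New: address_valid, hazmat_flag, cond_1.
Round 3: (iv) [address_valid -> shipped]. New: shipped.
Round 4: (xii) [shipped -> route_local]. New: route_local.
Round 5: (i) [route_local & hazmat_flag -> pick_ticket]. New: pick_ticket.
Round 6: (x) [pick_ticket -> fragile_item]. New: fragile_item.
Round 7: (xiii) [fragile_item & labeled -> stock_low]. New: stock_low.
shipped appears in round 3, so it is derivable.

yes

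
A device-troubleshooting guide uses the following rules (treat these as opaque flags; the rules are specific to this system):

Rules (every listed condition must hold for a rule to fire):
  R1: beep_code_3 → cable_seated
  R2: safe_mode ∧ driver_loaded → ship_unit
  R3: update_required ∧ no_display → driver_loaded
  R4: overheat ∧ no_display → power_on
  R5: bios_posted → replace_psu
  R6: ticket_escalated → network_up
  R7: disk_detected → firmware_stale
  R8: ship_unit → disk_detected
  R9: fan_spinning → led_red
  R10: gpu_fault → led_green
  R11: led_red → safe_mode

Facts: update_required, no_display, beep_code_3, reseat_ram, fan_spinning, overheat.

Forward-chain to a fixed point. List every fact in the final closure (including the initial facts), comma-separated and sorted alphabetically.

Round 1 — R1, R3, R4, R9, derive cable_seated, driver_loaded, power_on, led_red.
Round 2 — R11, derive safe_mode.
Round 3 — R2, derive ship_unit.
Round 4 — R8, derive disk_detected.
Round 5 — R7, derive firmware_stale.

beep_code_3, cable_seated, disk_detected, driver_loaded, fan_spinning, firmware_stale, led_red, no_display, overheat, power_on, reseat_ram, safe_mode, ship_unit, update_required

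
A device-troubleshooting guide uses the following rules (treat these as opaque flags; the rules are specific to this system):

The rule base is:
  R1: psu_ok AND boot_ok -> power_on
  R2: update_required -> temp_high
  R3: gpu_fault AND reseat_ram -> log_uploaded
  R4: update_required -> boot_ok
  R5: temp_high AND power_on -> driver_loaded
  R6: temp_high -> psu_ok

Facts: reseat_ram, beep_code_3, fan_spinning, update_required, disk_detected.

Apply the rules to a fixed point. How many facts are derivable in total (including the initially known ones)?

Round 1 fires R2, R4, giving temp_high, boot_ok.
Round 2 fires R6, giving psu_ok.
Round 3 fires R1, giving power_on.
Round 4 fires R5, giving driver_loaded.
Closure: {beep_code_3, boot_ok, disk_detected, driver_loaded, fan_spinning, power_on, psu_ok, reseat_ram, temp_high, update_required} — 10 facts.

10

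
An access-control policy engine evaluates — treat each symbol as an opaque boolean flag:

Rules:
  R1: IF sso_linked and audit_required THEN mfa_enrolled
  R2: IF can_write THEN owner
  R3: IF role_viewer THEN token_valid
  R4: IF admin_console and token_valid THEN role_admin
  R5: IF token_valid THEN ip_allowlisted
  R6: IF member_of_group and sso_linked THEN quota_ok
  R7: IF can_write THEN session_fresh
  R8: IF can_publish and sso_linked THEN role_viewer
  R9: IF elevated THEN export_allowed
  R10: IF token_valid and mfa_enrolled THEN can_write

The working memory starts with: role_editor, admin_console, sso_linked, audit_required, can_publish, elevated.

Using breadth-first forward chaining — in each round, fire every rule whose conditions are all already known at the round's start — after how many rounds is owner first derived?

Round 1: R1 [IF sso_linked and audit_required THEN mfa_enrolled]; R8 [IF can_publish and sso_linked THEN role_viewer]; R9 [IF elevated THEN export_allowed]. Adds mfa_enrolled, role_viewer, export_allowed.
Round 2: R3 [IF role_viewer THEN token_valid]. Adds token_valid.
Round 3: R4 [IF admin_console and token_valid THEN role_admin]; R5 [IF token_valid THEN ip_allowlisted]; R10 [IF token_valid and mfa_enrolled THEN can_write]. Adds role_admin, ip_allowlisted, can_write.
Round 4: R2 [IF can_write THEN owner]; R7 [IF can_write THEN session_fresh]. Adds owner, session_fresh.
owner first appears in round 4.

4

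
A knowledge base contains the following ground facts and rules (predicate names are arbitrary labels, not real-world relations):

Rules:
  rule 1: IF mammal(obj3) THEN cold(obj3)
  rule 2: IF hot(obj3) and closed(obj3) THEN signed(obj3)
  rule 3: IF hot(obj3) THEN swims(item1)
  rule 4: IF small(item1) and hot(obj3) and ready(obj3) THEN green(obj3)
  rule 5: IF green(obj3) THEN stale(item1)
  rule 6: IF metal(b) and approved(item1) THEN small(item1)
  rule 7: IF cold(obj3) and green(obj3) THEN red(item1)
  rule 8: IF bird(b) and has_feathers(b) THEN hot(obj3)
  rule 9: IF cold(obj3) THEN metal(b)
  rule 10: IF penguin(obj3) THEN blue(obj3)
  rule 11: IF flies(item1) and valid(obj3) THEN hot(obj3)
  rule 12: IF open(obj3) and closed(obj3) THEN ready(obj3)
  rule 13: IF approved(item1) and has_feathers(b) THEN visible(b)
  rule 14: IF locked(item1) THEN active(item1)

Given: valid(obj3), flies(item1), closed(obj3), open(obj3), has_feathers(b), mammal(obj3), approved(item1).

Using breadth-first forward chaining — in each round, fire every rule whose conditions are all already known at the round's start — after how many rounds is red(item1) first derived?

Round 1 — rule 1, rule 11, rule 12, rule 13, derive cold(obj3), hot(obj3), ready(obj3), visible(b).
Round 2 — rule 2, rule 3, rule 9, derive signed(obj3), swims(item1), metal(b).
Round 3 — rule 6, derive small(item1).
Round 4 — rule 4, derive green(obj3).
Round 5 — rule 5, rule 7, derive stale(item1), red(item1).
red(item1) first appears in round 5.

5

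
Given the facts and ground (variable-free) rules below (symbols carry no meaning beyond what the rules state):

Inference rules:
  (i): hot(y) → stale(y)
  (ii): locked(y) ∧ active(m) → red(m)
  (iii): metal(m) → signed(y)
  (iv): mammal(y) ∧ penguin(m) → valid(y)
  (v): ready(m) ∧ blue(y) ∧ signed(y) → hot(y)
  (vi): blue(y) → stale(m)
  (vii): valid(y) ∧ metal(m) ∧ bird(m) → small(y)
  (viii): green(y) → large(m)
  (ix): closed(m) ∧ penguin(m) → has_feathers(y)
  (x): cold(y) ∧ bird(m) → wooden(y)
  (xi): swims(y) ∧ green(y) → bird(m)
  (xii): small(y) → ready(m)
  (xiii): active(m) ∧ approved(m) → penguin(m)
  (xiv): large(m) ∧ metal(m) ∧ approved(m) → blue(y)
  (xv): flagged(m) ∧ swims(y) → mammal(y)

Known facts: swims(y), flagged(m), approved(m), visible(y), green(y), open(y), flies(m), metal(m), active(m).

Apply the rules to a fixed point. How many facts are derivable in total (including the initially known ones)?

21

[1] (iii) [metal(m) → signed(y)]; (viii) [green(y) → large(m)]; (xi) [swims(y) ∧ green(y) → bird(m)]; (xiii) [active(m) ∧ approved(m) → penguin(m)]; (xv) [flagged(m) ∧ swims(y) → mammal(y)]. ⇒ new: signed(y), large(m), bird(m), penguin(m), mammal(y).
[2] (iv) [mammal(y) ∧ penguin(m) → valid(y)]; (xiv) [large(m) ∧ metal(m) ∧ approved(m) → blue(y)]. ⇒ new: valid(y), blue(y).
[3] (vi) [blue(y) → stale(m)]; (vii) [valid(y) ∧ metal(m) ∧ bird(m) → small(y)]. ⇒ new: stale(m), small(y).
[4] (xii) [small(y) → ready(m)]. ⇒ new: ready(m).
[5] (v) [ready(m) ∧ blue(y) ∧ signed(y) → hot(y)]. ⇒ new: hot(y).
[6] (i) [hot(y) → stale(y)]. ⇒ new: stale(y).
Closure: {active(m), approved(m), bird(m), blue(y), flagged(m), flies(m), green(y), hot(y), large(m), mammal(y), metal(m), open(y), penguin(m), ready(m), signed(y), small(y), stale(m), stale(y), swims(y), valid(y), visible(y)} — 21 facts.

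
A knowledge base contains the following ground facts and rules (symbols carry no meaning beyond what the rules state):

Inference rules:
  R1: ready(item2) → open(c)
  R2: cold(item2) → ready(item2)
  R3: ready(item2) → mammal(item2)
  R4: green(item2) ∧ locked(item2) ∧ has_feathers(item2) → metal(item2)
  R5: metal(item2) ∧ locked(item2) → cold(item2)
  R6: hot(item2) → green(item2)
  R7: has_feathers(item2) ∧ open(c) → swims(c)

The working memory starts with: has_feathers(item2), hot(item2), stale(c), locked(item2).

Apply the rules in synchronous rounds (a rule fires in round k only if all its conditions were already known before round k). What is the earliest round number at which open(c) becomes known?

5

Round 1: R6 [hot(item2) → green(item2)]. New: green(item2).
Round 2: R4 [green(item2) ∧ locked(item2) ∧ has_feathers(item2) → metal(item2)]. New: metal(item2).
Round 3: R5 [metal(item2) ∧ locked(item2) → cold(item2)]. New: cold(item2).
Round 4: R2 [cold(item2) → ready(item2)]. New: ready(item2).
Round 5: R1 [ready(item2) → open(c)]; R3 [ready(item2) → mammal(item2)]. New: open(c), mammal(item2).
open(c) first appears in round 5.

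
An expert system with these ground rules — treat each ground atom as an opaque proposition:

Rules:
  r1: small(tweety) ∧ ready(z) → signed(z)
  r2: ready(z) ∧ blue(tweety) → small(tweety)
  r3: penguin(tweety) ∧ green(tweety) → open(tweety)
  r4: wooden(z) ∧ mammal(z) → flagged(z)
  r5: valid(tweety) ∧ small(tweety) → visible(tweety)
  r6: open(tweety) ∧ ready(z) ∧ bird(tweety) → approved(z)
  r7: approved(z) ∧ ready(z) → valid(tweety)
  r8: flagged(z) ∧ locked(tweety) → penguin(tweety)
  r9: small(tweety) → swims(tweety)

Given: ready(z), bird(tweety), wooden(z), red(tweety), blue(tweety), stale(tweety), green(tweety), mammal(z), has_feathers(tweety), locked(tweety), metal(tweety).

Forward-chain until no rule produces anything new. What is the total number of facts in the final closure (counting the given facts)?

20

Round 1 fires r2, r4, giving small(tweety), flagged(z).
Round 2 fires r1, r8, r9, giving signed(z), penguin(tweety), swims(tweety).
Round 3 fires r3, giving open(tweety).
Round 4 fires r6, giving approved(z).
Round 5 fires r7, giving valid(tweety).
Round 6 fires r5, giving visible(tweety).
Closure: {approved(z), bird(tweety), blue(tweety), flagged(z), green(tweety), has_feathers(tweety), locked(tweety), mammal(z), metal(tweety), open(tweety), penguin(tweety), ready(z), red(tweety), signed(z), small(tweety), stale(tweety), swims(tweety), valid(tweety), visible(tweety), wooden(z)} — 20 facts.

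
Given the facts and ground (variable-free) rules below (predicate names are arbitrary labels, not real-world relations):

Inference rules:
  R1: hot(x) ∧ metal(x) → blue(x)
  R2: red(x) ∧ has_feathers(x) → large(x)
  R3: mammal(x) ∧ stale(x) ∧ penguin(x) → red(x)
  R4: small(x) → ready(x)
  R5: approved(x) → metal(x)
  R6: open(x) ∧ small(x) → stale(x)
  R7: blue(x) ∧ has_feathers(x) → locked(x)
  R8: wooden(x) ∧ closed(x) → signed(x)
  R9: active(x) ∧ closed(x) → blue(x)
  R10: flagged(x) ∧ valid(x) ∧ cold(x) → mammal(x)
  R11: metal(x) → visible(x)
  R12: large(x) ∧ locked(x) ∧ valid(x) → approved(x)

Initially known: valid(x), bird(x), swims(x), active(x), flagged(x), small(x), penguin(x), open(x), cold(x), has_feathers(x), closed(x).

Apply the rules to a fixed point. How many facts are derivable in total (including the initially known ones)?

Round 1: R4 [small(x) → ready(x)]; R6 [open(x) ∧ small(x) → stale(x)]; R9 [active(x) ∧ closed(x) → blue(x)]; R10 [flagged(x) ∧ valid(x) ∧ cold(x) → mammal(x)]. Adds ready(x), stale(x), blue(x), mammal(x).
Round 2: R3 [mammal(x) ∧ stale(x) ∧ penguin(x) → red(x)]; R7 [blue(x) ∧ has_feathers(x) → locked(x)]. Adds red(x), locked(x).
Round 3: R2 [red(x) ∧ has_feathers(x) → large(x)]. Adds large(x).
Round 4: R12 [large(x) ∧ locked(x) ∧ valid(x) → approved(x)]. Adds approved(x).
Round 5: R5 [approved(x) → metal(x)]. Adds metal(x).
Round 6: R11 [metal(x) → visible(x)]. Adds visible(x).
Closure: {active(x), approved(x), bird(x), blue(x), closed(x), cold(x), flagged(x), has_feathers(x), large(x), locked(x), mammal(x), metal(x), open(x), penguin(x), ready(x), red(x), small(x), stale(x), swims(x), valid(x), visible(x)} — 21 facts.

21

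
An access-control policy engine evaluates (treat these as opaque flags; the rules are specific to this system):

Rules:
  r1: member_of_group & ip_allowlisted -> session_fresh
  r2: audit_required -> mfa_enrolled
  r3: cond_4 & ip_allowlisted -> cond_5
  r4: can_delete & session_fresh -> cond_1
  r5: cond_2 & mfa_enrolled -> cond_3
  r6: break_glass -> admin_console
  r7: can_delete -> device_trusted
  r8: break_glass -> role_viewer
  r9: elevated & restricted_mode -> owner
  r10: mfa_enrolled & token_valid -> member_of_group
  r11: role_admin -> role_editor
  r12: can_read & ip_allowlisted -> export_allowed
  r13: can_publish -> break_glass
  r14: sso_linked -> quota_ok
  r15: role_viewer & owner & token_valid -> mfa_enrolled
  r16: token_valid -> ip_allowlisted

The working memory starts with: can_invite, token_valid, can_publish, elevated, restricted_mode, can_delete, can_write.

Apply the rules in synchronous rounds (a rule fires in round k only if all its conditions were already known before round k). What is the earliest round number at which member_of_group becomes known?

4

Round 1 fires r7, r9, r13, r16, giving device_trusted, owner, break_glass, ip_allowlisted.
Round 2 fires r6, r8, giving admin_console, role_viewer.
Round 3 fires r15, giving mfa_enrolled.
Round 4 fires r10, giving member_of_group.
member_of_group first appears in round 4.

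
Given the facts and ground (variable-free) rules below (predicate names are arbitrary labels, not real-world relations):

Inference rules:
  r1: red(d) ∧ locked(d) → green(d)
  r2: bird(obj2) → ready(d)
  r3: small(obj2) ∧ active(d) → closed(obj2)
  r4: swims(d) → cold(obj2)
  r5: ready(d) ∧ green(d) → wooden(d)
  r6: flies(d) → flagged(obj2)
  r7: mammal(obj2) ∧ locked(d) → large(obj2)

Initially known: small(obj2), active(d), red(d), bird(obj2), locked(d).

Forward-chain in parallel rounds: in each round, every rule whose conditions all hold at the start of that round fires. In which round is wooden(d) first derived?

2

Round 1: r1 [red(d) ∧ locked(d) → green(d)]; r2 [bird(obj2) → ready(d)]; r3 [small(obj2) ∧ active(d) → closed(obj2)]. New: green(d), ready(d), closed(obj2).
Round 2: r5 [ready(d) ∧ green(d) → wooden(d)]. New: wooden(d).
wooden(d) first appears in round 2.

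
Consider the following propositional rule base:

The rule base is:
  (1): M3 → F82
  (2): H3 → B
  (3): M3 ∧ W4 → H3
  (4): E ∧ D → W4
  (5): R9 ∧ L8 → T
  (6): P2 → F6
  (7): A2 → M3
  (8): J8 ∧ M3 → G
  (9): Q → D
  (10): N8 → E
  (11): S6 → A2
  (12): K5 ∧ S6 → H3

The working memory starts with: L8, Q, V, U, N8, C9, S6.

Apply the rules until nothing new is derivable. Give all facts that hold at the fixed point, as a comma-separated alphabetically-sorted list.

A2, B, C9, D, E, F82, H3, L8, M3, N8, Q, S6, U, V, W4

[1] (9) [Q → D]; (10) [N8 → E]; (11) [S6 → A2]. ⇒ new: D, E, A2.
[2] (4) [E ∧ D → W4]; (7) [A2 → M3]. ⇒ new: W4, M3.
[3] (1) [M3 → F82]; (3) [M3 ∧ W4 → H3]. ⇒ new: F82, H3.
[4] (2) [H3 → B]. ⇒ new: B.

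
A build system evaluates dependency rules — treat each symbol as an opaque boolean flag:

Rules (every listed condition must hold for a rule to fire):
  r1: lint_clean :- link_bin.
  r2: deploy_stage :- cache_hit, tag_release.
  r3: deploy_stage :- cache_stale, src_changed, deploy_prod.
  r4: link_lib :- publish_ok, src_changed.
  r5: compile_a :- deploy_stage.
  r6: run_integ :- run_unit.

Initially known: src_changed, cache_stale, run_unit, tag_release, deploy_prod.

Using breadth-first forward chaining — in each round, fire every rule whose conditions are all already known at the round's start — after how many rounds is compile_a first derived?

2

Round 1 — r3, r6, derive deploy_stage, run_integ.
Round 2 — r5, derive compile_a.
compile_a first appears in round 2.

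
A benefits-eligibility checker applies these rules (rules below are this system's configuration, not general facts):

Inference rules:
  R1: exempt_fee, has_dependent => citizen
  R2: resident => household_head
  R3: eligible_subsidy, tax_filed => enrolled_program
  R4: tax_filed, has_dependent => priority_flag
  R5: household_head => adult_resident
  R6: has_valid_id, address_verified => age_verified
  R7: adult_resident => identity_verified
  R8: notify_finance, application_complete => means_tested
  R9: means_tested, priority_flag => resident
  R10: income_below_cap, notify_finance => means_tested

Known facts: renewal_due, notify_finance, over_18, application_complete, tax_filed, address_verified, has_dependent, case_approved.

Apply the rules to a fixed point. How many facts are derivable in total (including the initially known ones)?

14

Round 1: R4 [tax_filed, has_dependent => priority_flag]; R8 [notify_finance, application_complete => means_tested]. Adds priority_flag, means_tested.
Round 2: R9 [means_tested, priority_flag => resident]. Adds resident.
Round 3: R2 [resident => household_head]. Adds household_head.
Round 4: R5 [household_head => adult_resident]. Adds adult_resident.
Round 5: R7 [adult_resident => identity_verified]. Adds identity_verified.
Closure: {address_verified, adult_resident, application_complete, case_approved, has_dependent, household_head, identity_verified, means_tested, notify_finance, over_18, priority_flag, renewal_due, resident, tax_filed} — 14 facts.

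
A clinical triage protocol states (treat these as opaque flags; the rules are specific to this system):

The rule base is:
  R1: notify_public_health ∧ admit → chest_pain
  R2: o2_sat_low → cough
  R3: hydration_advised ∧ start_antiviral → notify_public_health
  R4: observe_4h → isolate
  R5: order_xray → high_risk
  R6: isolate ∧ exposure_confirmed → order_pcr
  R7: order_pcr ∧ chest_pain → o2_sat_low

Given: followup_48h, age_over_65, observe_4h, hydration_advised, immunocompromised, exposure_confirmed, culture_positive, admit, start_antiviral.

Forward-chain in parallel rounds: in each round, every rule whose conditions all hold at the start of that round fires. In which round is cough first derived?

Round 1 fires R3, R4, giving notify_public_health, isolate.
Round 2 fires R1, R6, giving chest_pain, order_pcr.
Round 3 fires R7, giving o2_sat_low.
Round 4 fires R2, giving cough.
cough first appears in round 4.

4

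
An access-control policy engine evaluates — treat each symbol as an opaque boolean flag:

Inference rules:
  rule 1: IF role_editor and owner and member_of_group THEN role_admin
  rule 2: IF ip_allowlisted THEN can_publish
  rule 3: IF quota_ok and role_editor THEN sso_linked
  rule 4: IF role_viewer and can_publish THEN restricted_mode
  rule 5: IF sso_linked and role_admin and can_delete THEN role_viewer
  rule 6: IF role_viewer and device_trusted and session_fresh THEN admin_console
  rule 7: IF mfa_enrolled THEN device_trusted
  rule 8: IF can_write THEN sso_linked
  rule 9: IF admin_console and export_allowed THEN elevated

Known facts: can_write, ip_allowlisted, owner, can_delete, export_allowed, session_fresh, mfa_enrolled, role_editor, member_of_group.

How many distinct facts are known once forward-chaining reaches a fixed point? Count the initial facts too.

Round 1 fires rule 1, rule 2, rule 7, rule 8, giving role_admin, can_publish, device_trusted, sso_linked.
Round 2 fires rule 5, giving role_viewer.
Round 3 fires rule 4, rule 6, giving restricted_mode, admin_console.
Round 4 fires rule 9, giving elevated.
Closure: {admin_console, can_delete, can_publish, can_write, device_trusted, elevated, export_allowed, ip_allowlisted, member_of_group, mfa_enrolled, owner, restricted_mode, role_admin, role_editor, role_viewer, session_fresh, sso_linked} — 17 facts.

17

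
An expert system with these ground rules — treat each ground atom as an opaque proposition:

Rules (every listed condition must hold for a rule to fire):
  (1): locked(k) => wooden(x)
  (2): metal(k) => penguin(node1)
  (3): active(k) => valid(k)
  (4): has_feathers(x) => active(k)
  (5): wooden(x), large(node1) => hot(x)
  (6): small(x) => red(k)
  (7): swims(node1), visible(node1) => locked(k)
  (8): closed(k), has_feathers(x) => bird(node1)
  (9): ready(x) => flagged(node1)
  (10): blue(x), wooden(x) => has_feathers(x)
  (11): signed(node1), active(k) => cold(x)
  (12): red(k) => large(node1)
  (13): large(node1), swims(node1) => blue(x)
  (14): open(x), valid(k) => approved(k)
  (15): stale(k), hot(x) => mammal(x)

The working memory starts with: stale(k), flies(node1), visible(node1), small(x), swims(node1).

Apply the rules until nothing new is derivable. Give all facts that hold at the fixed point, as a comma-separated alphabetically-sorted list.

Round 1 fires (6), (7), giving red(k), locked(k).
Round 2 fires (1), (12), giving wooden(x), large(node1).
Round 3 fires (5), (13), giving hot(x), blue(x).
Round 4 fires (10), (15), giving has_feathers(x), mammal(x).
Round 5 fires (4), giving active(k).
Round 6 fires (3), giving valid(k).

active(k), blue(x), flies(node1), has_feathers(x), hot(x), large(node1), locked(k), mammal(x), red(k), small(x), stale(k), swims(node1), valid(k), visible(node1), wooden(x)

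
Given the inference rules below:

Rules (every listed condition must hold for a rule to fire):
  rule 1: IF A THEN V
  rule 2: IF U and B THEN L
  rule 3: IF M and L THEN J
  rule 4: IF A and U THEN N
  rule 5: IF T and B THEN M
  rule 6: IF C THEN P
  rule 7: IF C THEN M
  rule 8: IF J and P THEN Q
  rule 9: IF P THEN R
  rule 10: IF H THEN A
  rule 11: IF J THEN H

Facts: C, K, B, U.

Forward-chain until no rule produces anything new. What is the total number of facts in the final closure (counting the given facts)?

Round 1 fires rule 2, rule 6, rule 7, giving L, P, M.
Round 2 fires rule 3, rule 9, giving J, R.
Round 3 fires rule 8, rule 11, giving Q, H.
Round 4 fires rule 10, giving A.
Round 5 fires rule 1, rule 4, giving V, N.
Closure: {A, B, C, H, J, K, L, M, N, P, Q, R, U, V} — 14 facts.

14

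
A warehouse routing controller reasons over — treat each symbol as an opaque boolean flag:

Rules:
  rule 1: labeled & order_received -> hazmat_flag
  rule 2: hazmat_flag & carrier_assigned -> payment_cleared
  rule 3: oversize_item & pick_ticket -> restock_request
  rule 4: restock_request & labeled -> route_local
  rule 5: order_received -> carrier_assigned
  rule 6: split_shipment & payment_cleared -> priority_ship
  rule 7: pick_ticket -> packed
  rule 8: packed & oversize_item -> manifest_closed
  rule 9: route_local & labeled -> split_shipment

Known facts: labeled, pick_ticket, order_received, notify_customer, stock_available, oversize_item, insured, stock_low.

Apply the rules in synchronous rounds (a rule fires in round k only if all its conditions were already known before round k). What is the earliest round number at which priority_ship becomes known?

4

Round 1: rule 1 [labeled & order_received -> hazmat_flag]; rule 3 [oversize_item & pick_ticket -> restock_request]; rule 5 [order_received -> carrier_assigned]; rule 7 [pick_ticket -> packed]. New: hazmat_flag, restock_request, carrier_assigned, packed.
Round 2: rule 2 [hazmat_flag & carrier_assigned -> payment_cleared]; rule 4 [restock_request & labeled -> route_local]; rule 8 [packed & oversize_item -> manifest_closed]. New: payment_cleared, route_local, manifest_closed.
Round 3: rule 9 [route_local & labeled -> split_shipment]. New: split_shipment.
Round 4: rule 6 [split_shipment & payment_cleared -> priority_ship]. New: priority_ship.
priority_ship first appears in round 4.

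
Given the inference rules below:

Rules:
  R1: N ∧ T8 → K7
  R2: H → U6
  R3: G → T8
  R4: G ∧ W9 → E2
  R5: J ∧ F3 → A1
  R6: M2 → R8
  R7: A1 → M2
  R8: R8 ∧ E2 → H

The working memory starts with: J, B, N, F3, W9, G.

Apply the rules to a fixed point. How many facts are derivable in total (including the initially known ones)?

14

Round 1: R3 [G → T8]; R4 [G ∧ W9 → E2]; R5 [J ∧ F3 → A1]. New: T8, E2, A1.
Round 2: R1 [N ∧ T8 → K7]; R7 [A1 → M2]. New: K7, M2.
Round 3: R6 [M2 → R8]. New: R8.
Round 4: R8 [R8 ∧ E2 → H]. New: H.
Round 5: R2 [H → U6]. New: U6.
Closure: {A1, B, E2, F3, G, H, J, K7, M2, N, R8, T8, U6, W9} — 14 facts.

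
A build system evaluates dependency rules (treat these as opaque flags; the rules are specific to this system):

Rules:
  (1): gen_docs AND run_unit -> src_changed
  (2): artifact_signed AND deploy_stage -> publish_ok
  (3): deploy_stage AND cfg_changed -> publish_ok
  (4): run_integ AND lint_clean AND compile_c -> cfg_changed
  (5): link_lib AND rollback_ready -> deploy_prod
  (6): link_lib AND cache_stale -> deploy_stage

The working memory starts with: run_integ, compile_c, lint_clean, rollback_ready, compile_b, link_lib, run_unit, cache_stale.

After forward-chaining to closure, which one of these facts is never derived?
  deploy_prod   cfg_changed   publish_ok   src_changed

src_changed

Round 1 fires (4), (5), (6), giving cfg_changed, deploy_prod, deploy_stage.
Round 2 fires (3), giving publish_ok.
Derived: cfg_changed (round 1), deploy_prod (round 1), publish_ok (round 2). src_changed never appears in any round.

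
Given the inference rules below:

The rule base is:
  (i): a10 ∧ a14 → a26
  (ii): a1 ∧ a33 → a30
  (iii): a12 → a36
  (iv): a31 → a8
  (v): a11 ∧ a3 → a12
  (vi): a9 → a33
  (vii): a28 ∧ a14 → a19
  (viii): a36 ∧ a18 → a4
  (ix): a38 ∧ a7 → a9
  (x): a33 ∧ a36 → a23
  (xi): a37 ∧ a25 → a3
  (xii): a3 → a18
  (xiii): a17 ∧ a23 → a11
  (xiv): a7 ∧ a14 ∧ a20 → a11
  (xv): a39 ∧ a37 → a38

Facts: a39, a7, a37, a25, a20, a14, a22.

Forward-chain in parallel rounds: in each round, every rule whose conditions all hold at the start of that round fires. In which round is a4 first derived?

Round 1: (xi) [a37 ∧ a25 → a3]; (xiv) [a7 ∧ a14 ∧ a20 → a11]; (xv) [a39 ∧ a37 → a38]. New: a3, a11, a38.
Round 2: (v) [a11 ∧ a3 → a12]; (ix) [a38 ∧ a7 → a9]; (xii) [a3 → a18]. New: a12, a9, a18.
Round 3: (iii) [a12 → a36]; (vi) [a9 → a33]. New: a36, a33.
Round 4: (viii) [a36 ∧ a18 → a4]; (x) [a33 ∧ a36 → a23]. New: a4, a23.
a4 first appears in round 4.

4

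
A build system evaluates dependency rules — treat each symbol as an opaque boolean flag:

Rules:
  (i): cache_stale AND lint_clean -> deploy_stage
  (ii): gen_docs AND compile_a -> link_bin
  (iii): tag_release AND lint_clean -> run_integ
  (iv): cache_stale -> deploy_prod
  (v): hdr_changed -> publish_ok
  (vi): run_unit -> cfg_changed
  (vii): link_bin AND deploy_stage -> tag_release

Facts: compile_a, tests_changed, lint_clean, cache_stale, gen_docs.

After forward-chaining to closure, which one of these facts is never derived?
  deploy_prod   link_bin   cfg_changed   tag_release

[1] (i) [cache_stale AND lint_clean -> deploy_stage]; (ii) [gen_docs AND compile_a -> link_bin]; (iv) [cache_stale -> deploy_prod]. ⇒ new: deploy_stage, link_bin, deploy_prod.
[2] (vii) [link_bin AND deploy_stage -> tag_release]. ⇒ new: tag_release.
[3] (iii) [tag_release AND lint_clean -> run_integ]. ⇒ new: run_integ.
Derived: tag_release (round 2), link_bin (round 1), deploy_prod (round 1). cfg_changed never appears in any round.

cfg_changed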